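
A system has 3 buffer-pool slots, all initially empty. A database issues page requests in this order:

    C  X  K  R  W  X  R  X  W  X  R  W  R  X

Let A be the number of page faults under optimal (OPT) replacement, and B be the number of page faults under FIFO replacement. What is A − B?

Under OPT: F F F F F . . . . . . . . . → 5 faults.
Under FIFO: F F F F F F . . . . . . . . → 6 faults.
A − B = 5 − 6 = -1.

-1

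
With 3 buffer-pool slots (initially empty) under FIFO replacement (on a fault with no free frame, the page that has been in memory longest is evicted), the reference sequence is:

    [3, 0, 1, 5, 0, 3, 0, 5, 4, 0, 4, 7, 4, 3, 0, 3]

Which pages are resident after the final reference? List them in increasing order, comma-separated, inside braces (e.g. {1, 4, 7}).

{0, 3, 7}

3 -> miss, frames [3]
0 -> miss, frames [3, 0]
1 -> miss, frames [3, 0, 1]
5 -> miss, evict 3, frames [0, 1, 5]
0 -> hit
3 -> miss, evict 0, frames [1, 5, 3]
0 -> miss, evict 1, frames [5, 3, 0]
5 -> hit
4 -> miss, evict 5, frames [3, 0, 4]
0 -> hit
4 -> hit
7 -> miss, evict 3, frames [0, 4, 7]
4 -> hit
3 -> miss, evict 0, frames [4, 7, 3]
0 -> miss, evict 4, frames [7, 3, 0]
3 -> hit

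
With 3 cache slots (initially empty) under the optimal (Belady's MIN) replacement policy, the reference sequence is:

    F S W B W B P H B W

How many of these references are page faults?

F: fault, frames (F)
S: fault, frames (F S)
W: fault, frames (F S W)
B: fault, evict S, frames (F W B)
W: hit
B: hit
P: fault, evict F, frames (W B P)
H: fault, evict P, frames (W B H)
B: hit
W: hit
Page faults: 6.

6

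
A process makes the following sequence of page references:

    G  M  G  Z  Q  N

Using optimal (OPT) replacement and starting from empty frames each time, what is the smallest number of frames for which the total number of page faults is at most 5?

2

f=1: 6 faults
f=2: 5 faults
f=3: 5 faults
f=4: 5 faults
f=5: 5 faults
Smallest f with faults ≤ 5 is 2.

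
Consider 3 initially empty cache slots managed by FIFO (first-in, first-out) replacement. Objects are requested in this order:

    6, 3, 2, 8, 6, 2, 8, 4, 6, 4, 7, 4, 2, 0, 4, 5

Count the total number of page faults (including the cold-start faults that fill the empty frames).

11

6: miss, frames [6]
3: miss, frames [6, 3]
2: miss, frames [6, 3, 2]
8: miss, evict 6, frames [3, 2, 8]
6: miss, evict 3, frames [2, 8, 6]
2: hit
8: hit
4: miss, evict 2, frames [8, 6, 4]
6: hit
4: hit
7: miss, evict 8, frames [6, 4, 7]
4: hit
2: miss, evict 6, frames [4, 7, 2]
0: miss, evict 4, frames [7, 2, 0]
4: miss, evict 7, frames [2, 0, 4]
5: miss, evict 2, frames [0, 4, 5]
Page faults: 11.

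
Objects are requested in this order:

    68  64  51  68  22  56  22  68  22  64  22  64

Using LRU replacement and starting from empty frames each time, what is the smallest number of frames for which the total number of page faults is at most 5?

f=1: 12 faults
f=2: 8 faults
f=3: 6 faults
f=4: 6 faults
f=5: 5 faults
Smallest f with faults ≤ 5 is 5.

5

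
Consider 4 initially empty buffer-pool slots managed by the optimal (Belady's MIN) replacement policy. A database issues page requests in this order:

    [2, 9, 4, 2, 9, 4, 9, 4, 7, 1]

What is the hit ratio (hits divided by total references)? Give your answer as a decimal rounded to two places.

2: fault, frames (2)
9: fault, frames (2 9)
4: fault, frames (2 9 4)
2: hit
9: hit
4: hit
9: hit
4: hit
7: fault, frames (2 9 4 7)
1: fault, evict 7, frames (2 9 4 1)
Hits: 5 of 10 references → 5/10 = 0.5000.

0.50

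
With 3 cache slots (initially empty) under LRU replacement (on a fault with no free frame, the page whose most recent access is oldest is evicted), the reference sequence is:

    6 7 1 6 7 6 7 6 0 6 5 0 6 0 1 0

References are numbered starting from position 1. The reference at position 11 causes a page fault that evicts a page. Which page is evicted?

7

pos 1: 6 → miss, frames {6}
pos 2: 7 → miss, frames {6,7}
pos 3: 1 → miss, frames {6,7,1}
pos 4: 6 → hit
pos 5: 7 → hit
pos 6: 6 → hit
pos 7: 7 → hit
pos 8: 6 → hit
pos 9: 0 → miss, evict 1, frames {7,6,0}
pos 10: 6 → hit
pos 11: 5 → miss, evict 7, frames {0,6,5}
At position 11, page 7 is evicted.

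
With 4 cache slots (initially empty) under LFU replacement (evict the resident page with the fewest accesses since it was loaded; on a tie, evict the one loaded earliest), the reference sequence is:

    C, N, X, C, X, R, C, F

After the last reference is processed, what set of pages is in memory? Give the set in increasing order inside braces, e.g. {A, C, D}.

C -> miss, frames (C)
N -> miss, frames (C N)
X -> miss, frames (C N X)
C -> hit
X -> hit
R -> miss, frames (C N X R)
C -> hit
F -> miss, evict N, frames (C X R F)

{C, F, R, X}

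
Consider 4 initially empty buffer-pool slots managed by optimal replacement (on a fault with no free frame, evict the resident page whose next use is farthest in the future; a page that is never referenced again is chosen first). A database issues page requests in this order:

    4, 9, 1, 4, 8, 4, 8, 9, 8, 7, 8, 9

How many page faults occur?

4 -> miss, frames (4)
9 -> miss, frames (4 9)
1 -> miss, frames (4 9 1)
4 -> hit
8 -> miss, frames (4 9 1 8)
4 -> hit
8 -> hit
9 -> hit
8 -> hit
7 -> miss, evict 1, frames (4 9 8 7)
8 -> hit
9 -> hit
Page faults: 5.

5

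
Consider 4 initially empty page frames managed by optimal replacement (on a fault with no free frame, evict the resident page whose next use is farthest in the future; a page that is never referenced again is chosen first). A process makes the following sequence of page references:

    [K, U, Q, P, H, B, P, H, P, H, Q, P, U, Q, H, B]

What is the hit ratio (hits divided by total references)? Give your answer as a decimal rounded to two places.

0.56

K → miss, frames {K}
U → miss, frames {K,U}
Q → miss, frames {K,U,Q}
P → miss, frames {K,U,Q,P}
H → miss, evict K, frames {U,Q,P,H}
B → miss, evict U, frames {Q,P,H,B}
P → hit
H → hit
P → hit
H → hit
Q → hit
P → hit
U → miss, evict P, frames {Q,H,B,U}
Q → hit
H → hit
B → hit
Hits: 9 of 16 references → 9/16 = 0.5625.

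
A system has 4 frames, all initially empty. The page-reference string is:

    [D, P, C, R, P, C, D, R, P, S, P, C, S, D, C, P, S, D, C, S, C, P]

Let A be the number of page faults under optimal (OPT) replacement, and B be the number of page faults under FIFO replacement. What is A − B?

Under OPT: F F F F . . . . . F . . . . . . . . . . . . → 5 faults.
Under FIFO: F F F F . . . . . F . . . F . F . . F . . . → 8 faults.
A − B = 5 − 8 = -3.

-3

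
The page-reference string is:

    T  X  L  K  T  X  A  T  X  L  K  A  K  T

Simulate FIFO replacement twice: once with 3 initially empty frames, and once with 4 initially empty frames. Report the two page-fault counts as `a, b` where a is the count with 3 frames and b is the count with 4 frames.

10, 11

3 frames: F F F F F F F . . F F . . F → 10 faults.
4 frames: F F F F . . F F F F F F . F → 11 faults.
11 > 10: adding a frame increased faults — Belady's anomaly.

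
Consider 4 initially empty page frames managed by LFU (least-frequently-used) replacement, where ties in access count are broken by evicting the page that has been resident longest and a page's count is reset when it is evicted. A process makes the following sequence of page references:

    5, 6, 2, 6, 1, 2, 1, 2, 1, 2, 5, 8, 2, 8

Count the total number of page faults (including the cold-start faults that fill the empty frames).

5 → miss, frames {5}
6 → miss, frames {5,6}
2 → miss, frames {5,6,2}
6 → hit
1 → miss, frames {5,6,2,1}
2 → hit
1 → hit
2 → hit
1 → hit
2 → hit
5 → hit
8 → miss, evict 5, frames {6,2,1,8}
2 → hit
8 → hit
Page faults: 5.

5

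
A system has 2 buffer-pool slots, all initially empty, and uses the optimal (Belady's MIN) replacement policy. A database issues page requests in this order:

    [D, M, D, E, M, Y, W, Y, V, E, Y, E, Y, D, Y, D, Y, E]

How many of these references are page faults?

9

D → miss, frames (D)
M → miss, frames (D M)
D → hit
E → miss, evict D, frames (M E)
M → hit
Y → miss, evict M, frames (E Y)
W → miss, evict E, frames (Y W)
Y → hit
V → miss, evict W, frames (Y V)
E → miss, evict V, frames (Y E)
Y → hit
E → hit
Y → hit
D → miss, evict E, frames (Y D)
Y → hit
D → hit
Y → hit
E → miss, evict D, frames (Y E)
Page faults: 9.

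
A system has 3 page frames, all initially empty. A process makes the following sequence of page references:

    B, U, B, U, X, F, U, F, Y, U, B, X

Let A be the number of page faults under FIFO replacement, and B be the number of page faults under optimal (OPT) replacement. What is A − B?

2

Under FIFO: F F . . F F . . F F F F → 8 faults.
Under OPT: F F . . F F . . F . . F → 6 faults.
A − B = 8 − 6 = 2.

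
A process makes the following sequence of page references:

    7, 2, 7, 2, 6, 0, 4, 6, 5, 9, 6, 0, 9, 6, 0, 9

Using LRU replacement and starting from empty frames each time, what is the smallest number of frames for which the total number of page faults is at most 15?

2

f=1: 16 faults
f=2: 14 faults
f=3: 8 faults
f=4: 8 faults
f=5: 7 faults
f=6: 7 faults
f=7: 7 faults
Smallest f with faults ≤ 15 is 2.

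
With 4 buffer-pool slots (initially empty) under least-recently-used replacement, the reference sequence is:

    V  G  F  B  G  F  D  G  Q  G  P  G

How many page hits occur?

V → miss, frames {V}
G → miss, frames {V,G}
F → miss, frames {V,G,F}
B → miss, frames {V,G,F,B}
G → hit
F → hit
D → miss, evict V, frames {B,G,F,D}
G → hit
Q → miss, evict B, frames {F,D,G,Q}
G → hit
P → miss, evict F, frames {D,Q,G,P}
G → hit
Hits: 5.

5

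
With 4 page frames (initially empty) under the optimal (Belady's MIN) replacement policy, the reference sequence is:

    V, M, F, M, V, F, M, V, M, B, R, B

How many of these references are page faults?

5

V → miss, frames {V}
M → miss, frames {V,M}
F → miss, frames {V,M,F}
M → hit
V → hit
F → hit
M → hit
V → hit
M → hit
B → miss, frames {V,M,F,B}
R → miss, evict F, frames {V,M,B,R}
B → hit
Page faults: 5.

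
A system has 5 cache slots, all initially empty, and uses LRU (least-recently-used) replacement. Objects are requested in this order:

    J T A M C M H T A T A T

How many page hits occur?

J: miss, frames (J)
T: miss, frames (J T)
A: miss, frames (J T A)
M: miss, frames (J T A M)
C: miss, frames (J T A M C)
M: hit
H: miss, evict J, frames (T A C M H)
T: hit
A: hit
T: hit
A: hit
T: hit
Hits: 6.

6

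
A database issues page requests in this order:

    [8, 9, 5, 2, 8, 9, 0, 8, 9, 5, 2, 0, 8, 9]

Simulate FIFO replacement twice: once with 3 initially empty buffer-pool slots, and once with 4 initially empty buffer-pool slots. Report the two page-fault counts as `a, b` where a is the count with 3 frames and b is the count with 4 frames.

3 frames: F F F F F F F . . F F . F F → 11 faults.
4 frames: F F F F . . F F F F F F F F → 12 faults.
12 > 11: adding a frame increased faults — Belady's anomaly.

11, 12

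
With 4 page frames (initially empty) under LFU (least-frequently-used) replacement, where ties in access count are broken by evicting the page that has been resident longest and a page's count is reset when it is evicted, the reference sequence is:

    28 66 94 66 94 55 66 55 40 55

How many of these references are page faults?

28: miss, frames {28}
66: miss, frames {28,66}
94: miss, frames {28,66,94}
66: hit
94: hit
55: miss, frames {28,66,94,55}
66: hit
55: hit
40: miss, evict 28, frames {66,94,55,40}
55: hit
Page faults: 5.

5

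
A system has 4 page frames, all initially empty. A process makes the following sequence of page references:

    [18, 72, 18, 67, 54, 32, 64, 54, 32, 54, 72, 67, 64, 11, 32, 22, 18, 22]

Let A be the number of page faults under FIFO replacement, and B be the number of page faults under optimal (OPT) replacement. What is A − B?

2

Under FIFO: F F . F F F F . . . F F . F F F F . → 12 faults.
Under OPT: F F . F F F F . . . . F . F . F F . → 10 faults.
A − B = 12 − 10 = 2.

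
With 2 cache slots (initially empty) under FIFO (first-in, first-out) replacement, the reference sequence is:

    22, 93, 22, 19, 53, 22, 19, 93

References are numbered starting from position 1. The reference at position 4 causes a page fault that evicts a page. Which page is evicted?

22

pos 1: 22 → fault, frames (22)
pos 2: 93 → fault, frames (22 93)
pos 3: 22 → hit
pos 4: 19 → fault, evict 22, frames (93 19)
At position 4, page 22 is evicted.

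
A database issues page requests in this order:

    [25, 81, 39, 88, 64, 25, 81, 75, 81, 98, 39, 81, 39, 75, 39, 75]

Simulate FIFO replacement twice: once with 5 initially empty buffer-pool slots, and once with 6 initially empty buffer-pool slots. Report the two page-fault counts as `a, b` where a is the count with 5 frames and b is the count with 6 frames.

9, 7

5 frames: F F F F F . . F . F . F F . . . → 9 faults.
6 frames: F F F F F . . F . F . . . . . . → 7 faults.
7 < 9: adding a frame reduced faults, as is typical.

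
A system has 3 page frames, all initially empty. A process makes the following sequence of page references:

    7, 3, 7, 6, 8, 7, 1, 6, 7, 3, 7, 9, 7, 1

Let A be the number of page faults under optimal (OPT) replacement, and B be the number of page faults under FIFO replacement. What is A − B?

Under OPT: F F . F F . F . . F . F . . → 7 faults.
Under FIFO: F F . F F F F F . F F F . F → 11 faults.
A − B = 7 − 11 = -4.

-4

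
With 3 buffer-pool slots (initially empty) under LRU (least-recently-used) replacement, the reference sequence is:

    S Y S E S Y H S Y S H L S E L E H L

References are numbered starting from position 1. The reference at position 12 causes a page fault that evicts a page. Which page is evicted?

pos 1: S -> fault, frames {S}
pos 2: Y -> fault, frames {S,Y}
pos 3: S -> hit
pos 4: E -> fault, frames {Y,S,E}
pos 5: S -> hit
pos 6: Y -> hit
pos 7: H -> fault, evict E, frames {S,Y,H}
pos 8: S -> hit
pos 9: Y -> hit
pos 10: S -> hit
pos 11: H -> hit
pos 12: L -> fault, evict Y, frames {S,H,L}
At position 12, page Y is evicted.

Y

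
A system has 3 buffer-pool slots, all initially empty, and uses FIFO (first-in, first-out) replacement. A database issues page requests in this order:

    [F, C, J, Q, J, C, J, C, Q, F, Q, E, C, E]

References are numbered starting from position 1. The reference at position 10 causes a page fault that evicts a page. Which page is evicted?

C

pos 1: F: miss, frames {F}
pos 2: C: miss, frames {F,C}
pos 3: J: miss, frames {F,C,J}
pos 4: Q: miss, evict F, frames {C,J,Q}
pos 5: J: hit
pos 6: C: hit
pos 7: J: hit
pos 8: C: hit
pos 9: Q: hit
pos 10: F: miss, evict C, frames {J,Q,F}
At position 10, page C is evicted.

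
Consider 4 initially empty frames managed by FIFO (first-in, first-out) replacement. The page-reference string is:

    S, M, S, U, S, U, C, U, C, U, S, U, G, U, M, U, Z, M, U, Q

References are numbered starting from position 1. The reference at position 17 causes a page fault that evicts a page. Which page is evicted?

M

pos 1: S: fault, frames {S}
pos 2: M: fault, frames {S,M}
pos 3: S: hit
pos 4: U: fault, frames {S,M,U}
pos 5: S: hit
pos 6: U: hit
pos 7: C: fault, frames {S,M,U,C}
pos 8: U: hit
pos 9: C: hit
pos 10: U: hit
pos 11: S: hit
pos 12: U: hit
pos 13: G: fault, evict S, frames {M,U,C,G}
pos 14: U: hit
pos 15: M: hit
pos 16: U: hit
pos 17: Z: fault, evict M, frames {U,C,G,Z}
At position 17, page M is evicted.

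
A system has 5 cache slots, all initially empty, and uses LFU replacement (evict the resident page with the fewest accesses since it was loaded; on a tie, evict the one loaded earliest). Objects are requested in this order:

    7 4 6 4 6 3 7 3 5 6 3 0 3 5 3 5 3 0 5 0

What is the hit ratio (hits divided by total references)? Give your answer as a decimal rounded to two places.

0.60

7: miss, frames [7]
4: miss, frames [7, 4]
6: miss, frames [7, 4, 6]
4: hit
6: hit
3: miss, frames [7, 4, 6, 3]
7: hit
3: hit
5: miss, frames [7, 4, 6, 3, 5]
6: hit
3: hit
0: miss, evict 5, frames [7, 4, 6, 3, 0]
3: hit
5: miss, evict 0, frames [7, 4, 6, 3, 5]
3: hit
5: hit
3: hit
0: miss, evict 7, frames [4, 6, 3, 5, 0]
5: hit
0: hit
Hits: 12 of 20 references → 12/20 = 0.6000.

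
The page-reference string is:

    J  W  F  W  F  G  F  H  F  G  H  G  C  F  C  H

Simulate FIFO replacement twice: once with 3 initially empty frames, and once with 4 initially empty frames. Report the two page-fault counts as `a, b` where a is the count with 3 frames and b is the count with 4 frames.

3 frames: F F F . . F . F . . . . F F . . → 7 faults.
4 frames: F F F . . F . F . . . . F . . . → 6 faults.
6 < 7: adding a frame reduced faults, as is typical.

7, 6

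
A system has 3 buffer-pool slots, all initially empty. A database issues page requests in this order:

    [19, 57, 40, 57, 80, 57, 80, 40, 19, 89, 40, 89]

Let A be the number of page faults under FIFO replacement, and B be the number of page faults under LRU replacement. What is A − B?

1

Under FIFO: F F F . F . . . F F F . → 7 faults.
Under LRU: F F F . F . . . F F . . → 6 faults.
A − B = 7 − 6 = 1.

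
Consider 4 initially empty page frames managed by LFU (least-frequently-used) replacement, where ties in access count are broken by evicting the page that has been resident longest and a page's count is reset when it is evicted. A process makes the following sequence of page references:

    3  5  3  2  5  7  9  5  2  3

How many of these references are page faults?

3 → miss, frames (3)
5 → miss, frames (3 5)
3 → hit
2 → miss, frames (3 5 2)
5 → hit
7 → miss, frames (3 5 2 7)
9 → miss, evict 2, frames (3 5 7 9)
5 → hit
2 → miss, evict 7, frames (3 5 9 2)
3 → hit
Page faults: 6.

6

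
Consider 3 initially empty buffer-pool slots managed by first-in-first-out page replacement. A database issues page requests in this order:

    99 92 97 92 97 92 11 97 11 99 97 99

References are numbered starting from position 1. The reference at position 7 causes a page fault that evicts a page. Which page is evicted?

pos 1: 99 → fault, frames (99)
pos 2: 92 → fault, frames (99 92)
pos 3: 97 → fault, frames (99 92 97)
pos 4: 92 → hit
pos 5: 97 → hit
pos 6: 92 → hit
pos 7: 11 → fault, evict 99, frames (92 97 11)
At position 7, page 99 is evicted.

99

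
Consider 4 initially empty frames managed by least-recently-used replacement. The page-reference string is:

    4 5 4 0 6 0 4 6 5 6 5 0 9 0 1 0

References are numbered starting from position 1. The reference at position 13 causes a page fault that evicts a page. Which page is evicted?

4

pos 1: 4: miss, frames [4]
pos 2: 5: miss, frames [4, 5]
pos 3: 4: hit
pos 4: 0: miss, frames [5, 4, 0]
pos 5: 6: miss, frames [5, 4, 0, 6]
pos 6: 0: hit
pos 7: 4: hit
pos 8: 6: hit
pos 9: 5: hit
pos 10: 6: hit
pos 11: 5: hit
pos 12: 0: hit
pos 13: 9: miss, evict 4, frames [6, 5, 0, 9]
At position 13, page 4 is evicted.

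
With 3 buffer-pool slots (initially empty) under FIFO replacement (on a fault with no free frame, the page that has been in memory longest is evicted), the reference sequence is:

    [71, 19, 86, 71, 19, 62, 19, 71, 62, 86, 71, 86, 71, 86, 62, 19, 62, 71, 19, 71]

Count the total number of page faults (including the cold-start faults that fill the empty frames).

6

71: fault, frames (71)
19: fault, frames (71 19)
86: fault, frames (71 19 86)
71: hit
19: hit
62: fault, evict 71, frames (19 86 62)
19: hit
71: fault, evict 19, frames (86 62 71)
62: hit
86: hit
71: hit
86: hit
71: hit
86: hit
62: hit
19: fault, evict 86, frames (62 71 19)
62: hit
71: hit
19: hit
71: hit
Page faults: 6.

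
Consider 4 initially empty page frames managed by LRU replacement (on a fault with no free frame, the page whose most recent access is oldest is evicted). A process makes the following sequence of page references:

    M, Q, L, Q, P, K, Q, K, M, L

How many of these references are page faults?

M → miss, frames [M]
Q → miss, frames [M, Q]
L → miss, frames [M, Q, L]
Q → hit
P → miss, frames [M, L, Q, P]
K → miss, evict M, frames [L, Q, P, K]
Q → hit
K → hit
M → miss, evict L, frames [P, Q, K, M]
L → miss, evict P, frames [Q, K, M, L]
Page faults: 7.

7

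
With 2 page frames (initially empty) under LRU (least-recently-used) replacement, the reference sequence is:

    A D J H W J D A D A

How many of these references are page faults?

8

A → fault, frames (A)
D → fault, frames (A D)
J → fault, evict A, frames (D J)
H → fault, evict D, frames (J H)
W → fault, evict J, frames (H W)
J → fault, evict H, frames (W J)
D → fault, evict W, frames (J D)
A → fault, evict J, frames (D A)
D → hit
A → hit
Page faults: 8.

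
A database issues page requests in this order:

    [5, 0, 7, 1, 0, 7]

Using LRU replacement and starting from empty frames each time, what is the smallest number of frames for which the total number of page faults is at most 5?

3

f=1: 6 faults
f=2: 6 faults
f=3: 4 faults
f=4: 4 faults
Smallest f with faults ≤ 5 is 3.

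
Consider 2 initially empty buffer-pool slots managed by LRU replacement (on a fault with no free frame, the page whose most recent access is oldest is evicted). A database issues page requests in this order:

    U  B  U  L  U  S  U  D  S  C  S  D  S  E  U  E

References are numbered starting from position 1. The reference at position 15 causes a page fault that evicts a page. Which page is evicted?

S

pos 1: U: miss, frames {U}
pos 2: B: miss, frames {U,B}
pos 3: U: hit
pos 4: L: miss, evict B, frames {U,L}
pos 5: U: hit
pos 6: S: miss, evict L, frames {U,S}
pos 7: U: hit
pos 8: D: miss, evict S, frames {U,D}
pos 9: S: miss, evict U, frames {D,S}
pos 10: C: miss, evict D, frames {S,C}
pos 11: S: hit
pos 12: D: miss, evict C, frames {S,D}
pos 13: S: hit
pos 14: E: miss, evict D, frames {S,E}
pos 15: U: miss, evict S, frames {E,U}
At position 15, page S is evicted.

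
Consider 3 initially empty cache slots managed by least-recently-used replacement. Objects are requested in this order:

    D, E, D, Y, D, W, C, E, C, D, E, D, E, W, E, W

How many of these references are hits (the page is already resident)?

D: miss, frames (D)
E: miss, frames (D E)
D: hit
Y: miss, frames (E D Y)
D: hit
W: miss, evict E, frames (Y D W)
C: miss, evict Y, frames (D W C)
E: miss, evict D, frames (W C E)
C: hit
D: miss, evict W, frames (E C D)
E: hit
D: hit
E: hit
W: miss, evict C, frames (D E W)
E: hit
W: hit
Hits: 8.

8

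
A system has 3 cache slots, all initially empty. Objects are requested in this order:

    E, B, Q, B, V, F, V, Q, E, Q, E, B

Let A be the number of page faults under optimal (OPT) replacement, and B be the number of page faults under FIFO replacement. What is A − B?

-1

Under OPT: F F F . F F . . F . . F → 7 faults.
Under FIFO: F F F . F F . . F F . F → 8 faults.
A − B = 7 − 8 = -1.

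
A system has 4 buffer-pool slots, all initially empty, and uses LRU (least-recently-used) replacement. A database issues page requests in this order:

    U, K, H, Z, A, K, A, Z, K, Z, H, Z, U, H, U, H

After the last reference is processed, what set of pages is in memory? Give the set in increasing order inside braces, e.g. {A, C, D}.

U: miss, frames (U)
K: miss, frames (U K)
H: miss, frames (U K H)
Z: miss, frames (U K H Z)
A: miss, evict U, frames (K H Z A)
K: hit
A: hit
Z: hit
K: hit
Z: hit
H: hit
Z: hit
U: miss, evict A, frames (K H Z U)
H: hit
U: hit
H: hit

{H, K, U, Z}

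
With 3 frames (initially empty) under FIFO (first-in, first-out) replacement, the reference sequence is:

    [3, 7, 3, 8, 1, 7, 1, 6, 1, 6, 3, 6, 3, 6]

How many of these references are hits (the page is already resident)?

8

3 → fault, frames {3}
7 → fault, frames {3,7}
3 → hit
8 → fault, frames {3,7,8}
1 → fault, evict 3, frames {7,8,1}
7 → hit
1 → hit
6 → fault, evict 7, frames {8,1,6}
1 → hit
6 → hit
3 → fault, evict 8, frames {1,6,3}
6 → hit
3 → hit
6 → hit
Hits: 8.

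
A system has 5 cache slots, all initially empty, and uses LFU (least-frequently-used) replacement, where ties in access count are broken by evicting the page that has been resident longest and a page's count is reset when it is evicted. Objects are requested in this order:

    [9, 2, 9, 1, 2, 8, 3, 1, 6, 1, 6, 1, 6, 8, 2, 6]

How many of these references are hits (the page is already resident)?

9

9 → fault, frames {9}
2 → fault, frames {9,2}
9 → hit
1 → fault, frames {9,2,1}
2 → hit
8 → fault, frames {9,2,1,8}
3 → fault, frames {9,2,1,8,3}
1 → hit
6 → fault, evict 8, frames {9,2,1,3,6}
1 → hit
6 → hit
1 → hit
6 → hit
8 → fault, evict 3, frames {9,2,1,6,8}
2 → hit
6 → hit
Hits: 9.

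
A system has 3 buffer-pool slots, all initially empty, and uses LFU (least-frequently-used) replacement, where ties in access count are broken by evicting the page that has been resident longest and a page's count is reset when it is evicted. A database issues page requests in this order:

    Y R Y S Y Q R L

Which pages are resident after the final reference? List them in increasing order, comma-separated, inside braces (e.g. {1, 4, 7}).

Y: fault, frames [Y]
R: fault, frames [Y, R]
Y: hit
S: fault, frames [Y, R, S]
Y: hit
Q: fault, evict R, frames [Y, S, Q]
R: fault, evict S, frames [Y, Q, R]
L: fault, evict Q, frames [Y, R, L]

{L, R, Y}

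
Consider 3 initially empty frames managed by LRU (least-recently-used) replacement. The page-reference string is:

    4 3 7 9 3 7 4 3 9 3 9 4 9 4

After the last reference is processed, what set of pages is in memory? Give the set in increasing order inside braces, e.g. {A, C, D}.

{3, 4, 9}

4 -> miss, frames [4]
3 -> miss, frames [4, 3]
7 -> miss, frames [4, 3, 7]
9 -> miss, evict 4, frames [3, 7, 9]
3 -> hit
7 -> hit
4 -> miss, evict 9, frames [3, 7, 4]
3 -> hit
9 -> miss, evict 7, frames [4, 3, 9]
3 -> hit
9 -> hit
4 -> hit
9 -> hit
4 -> hit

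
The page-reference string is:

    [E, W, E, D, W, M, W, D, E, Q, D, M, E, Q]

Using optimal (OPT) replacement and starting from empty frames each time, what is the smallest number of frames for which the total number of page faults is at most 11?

2

f=1: 14 faults
f=2: 9 faults
f=3: 7 faults
f=4: 5 faults
f=5: 5 faults
Smallest f with faults ≤ 11 is 2.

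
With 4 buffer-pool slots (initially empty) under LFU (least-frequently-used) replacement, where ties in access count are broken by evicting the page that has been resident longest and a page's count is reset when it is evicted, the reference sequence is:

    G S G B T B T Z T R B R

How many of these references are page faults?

6

G: fault, frames {G}
S: fault, frames {G,S}
G: hit
B: fault, frames {G,S,B}
T: fault, frames {G,S,B,T}
B: hit
T: hit
Z: fault, evict S, frames {G,B,T,Z}
T: hit
R: fault, evict Z, frames {G,B,T,R}
B: hit
R: hit
Page faults: 6.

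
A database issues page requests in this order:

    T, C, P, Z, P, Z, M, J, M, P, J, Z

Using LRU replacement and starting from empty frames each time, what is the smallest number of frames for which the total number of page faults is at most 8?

f=1: 12 faults
f=2: 9 faults
f=3: 8 faults
f=4: 6 faults
f=5: 6 faults
f=6: 6 faults
Smallest f with faults ≤ 8 is 3.

3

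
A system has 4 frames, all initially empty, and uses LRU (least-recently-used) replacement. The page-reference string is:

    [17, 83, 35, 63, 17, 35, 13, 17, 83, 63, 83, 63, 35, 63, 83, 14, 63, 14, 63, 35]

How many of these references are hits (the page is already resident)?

11

17 → miss, frames (17)
83 → miss, frames (17 83)
35 → miss, frames (17 83 35)
63 → miss, frames (17 83 35 63)
17 → hit
35 → hit
13 → miss, evict 83, frames (63 17 35 13)
17 → hit
83 → miss, evict 63, frames (35 13 17 83)
63 → miss, evict 35, frames (13 17 83 63)
83 → hit
63 → hit
35 → miss, evict 13, frames (17 83 63 35)
63 → hit
83 → hit
14 → miss, evict 17, frames (35 63 83 14)
63 → hit
14 → hit
63 → hit
35 → hit
Hits: 11.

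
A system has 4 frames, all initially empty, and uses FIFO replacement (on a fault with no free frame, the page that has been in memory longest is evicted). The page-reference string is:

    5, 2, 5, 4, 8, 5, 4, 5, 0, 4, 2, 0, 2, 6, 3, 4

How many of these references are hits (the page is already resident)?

8

5: miss, frames (5)
2: miss, frames (5 2)
5: hit
4: miss, frames (5 2 4)
8: miss, frames (5 2 4 8)
5: hit
4: hit
5: hit
0: miss, evict 5, frames (2 4 8 0)
4: hit
2: hit
0: hit
2: hit
6: miss, evict 2, frames (4 8 0 6)
3: miss, evict 4, frames (8 0 6 3)
4: miss, evict 8, frames (0 6 3 4)
Hits: 8.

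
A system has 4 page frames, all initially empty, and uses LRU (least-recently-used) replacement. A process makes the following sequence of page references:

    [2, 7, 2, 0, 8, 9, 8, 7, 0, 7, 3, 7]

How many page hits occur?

5

2: miss, frames [2]
7: miss, frames [2, 7]
2: hit
0: miss, frames [7, 2, 0]
8: miss, frames [7, 2, 0, 8]
9: miss, evict 7, frames [2, 0, 8, 9]
8: hit
7: miss, evict 2, frames [0, 9, 8, 7]
0: hit
7: hit
3: miss, evict 9, frames [8, 0, 7, 3]
7: hit
Hits: 5.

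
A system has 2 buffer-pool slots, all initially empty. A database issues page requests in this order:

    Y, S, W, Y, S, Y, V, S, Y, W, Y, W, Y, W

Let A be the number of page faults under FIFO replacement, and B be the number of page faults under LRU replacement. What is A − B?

Under FIFO: F F F F F . F . F F . . . . → 8 faults.
Under LRU: F F F F F . F F F F . . . . → 9 faults.
A − B = 8 − 9 = -1.

-1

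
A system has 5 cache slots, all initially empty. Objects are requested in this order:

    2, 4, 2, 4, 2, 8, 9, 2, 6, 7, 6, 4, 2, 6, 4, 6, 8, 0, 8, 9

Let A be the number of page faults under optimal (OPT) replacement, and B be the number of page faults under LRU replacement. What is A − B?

-2

Under OPT: F F . . . F F . F F . . . . . . . F . F → 8 faults.
Under LRU: F F . . . F F . F F . F . . . . F F . F → 10 faults.
A − B = 8 − 10 = -2.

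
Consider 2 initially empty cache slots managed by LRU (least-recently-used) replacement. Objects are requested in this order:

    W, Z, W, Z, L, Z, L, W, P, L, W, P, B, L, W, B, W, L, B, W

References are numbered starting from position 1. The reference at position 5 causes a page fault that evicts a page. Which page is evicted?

pos 1: W: miss, frames {W}
pos 2: Z: miss, frames {W,Z}
pos 3: W: hit
pos 4: Z: hit
pos 5: L: miss, evict W, frames {Z,L}
At position 5, page W is evicted.

W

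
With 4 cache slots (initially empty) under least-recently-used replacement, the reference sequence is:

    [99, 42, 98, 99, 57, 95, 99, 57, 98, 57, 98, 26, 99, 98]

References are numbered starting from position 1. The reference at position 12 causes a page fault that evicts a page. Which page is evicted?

pos 1: 99 -> fault, frames {99}
pos 2: 42 -> fault, frames {99,42}
pos 3: 98 -> fault, frames {99,42,98}
pos 4: 99 -> hit
pos 5: 57 -> fault, frames {42,98,99,57}
pos 6: 95 -> fault, evict 42, frames {98,99,57,95}
pos 7: 99 -> hit
pos 8: 57 -> hit
pos 9: 98 -> hit
pos 10: 57 -> hit
pos 11: 98 -> hit
pos 12: 26 -> fault, evict 95, frames {99,57,98,26}
At position 12, page 95 is evicted.

95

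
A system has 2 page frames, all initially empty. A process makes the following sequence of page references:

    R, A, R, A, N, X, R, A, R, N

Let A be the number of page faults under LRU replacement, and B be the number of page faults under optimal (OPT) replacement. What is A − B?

1

Under LRU: F F . . F F F F . F → 7 faults.
Under OPT: F F . . F F . F . F → 6 faults.
A − B = 7 − 6 = 1.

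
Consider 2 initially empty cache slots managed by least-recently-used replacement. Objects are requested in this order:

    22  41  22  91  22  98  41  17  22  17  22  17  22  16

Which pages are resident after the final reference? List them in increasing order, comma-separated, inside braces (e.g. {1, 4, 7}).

{16, 22}

22 → miss, frames {22}
41 → miss, frames {22,41}
22 → hit
91 → miss, evict 41, frames {22,91}
22 → hit
98 → miss, evict 91, frames {22,98}
41 → miss, evict 22, frames {98,41}
17 → miss, evict 98, frames {41,17}
22 → miss, evict 41, frames {17,22}
17 → hit
22 → hit
17 → hit
22 → hit
16 → miss, evict 17, frames {22,16}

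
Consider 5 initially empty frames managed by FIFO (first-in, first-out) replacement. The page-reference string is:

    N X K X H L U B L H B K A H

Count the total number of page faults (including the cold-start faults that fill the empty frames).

N → miss, frames [N]
X → miss, frames [N, X]
K → miss, frames [N, X, K]
X → hit
H → miss, frames [N, X, K, H]
L → miss, frames [N, X, K, H, L]
U → miss, evict N, frames [X, K, H, L, U]
B → miss, evict X, frames [K, H, L, U, B]
L → hit
H → hit
B → hit
K → hit
A → miss, evict K, frames [H, L, U, B, A]
H → hit
Page faults: 8.

8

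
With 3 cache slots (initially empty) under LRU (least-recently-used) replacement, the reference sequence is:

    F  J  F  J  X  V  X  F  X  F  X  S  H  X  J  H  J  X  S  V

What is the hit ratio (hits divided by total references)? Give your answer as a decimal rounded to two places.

F: fault, frames (F)
J: fault, frames (F J)
F: hit
J: hit
X: fault, frames (F J X)
V: fault, evict F, frames (J X V)
X: hit
F: fault, evict J, frames (V X F)
X: hit
F: hit
X: hit
S: fault, evict V, frames (F X S)
H: fault, evict F, frames (X S H)
X: hit
J: fault, evict S, frames (H X J)
H: hit
J: hit
X: hit
S: fault, evict H, frames (J X S)
V: fault, evict J, frames (X S V)
Hits: 10 of 20 references → 10/20 = 0.5000.

0.50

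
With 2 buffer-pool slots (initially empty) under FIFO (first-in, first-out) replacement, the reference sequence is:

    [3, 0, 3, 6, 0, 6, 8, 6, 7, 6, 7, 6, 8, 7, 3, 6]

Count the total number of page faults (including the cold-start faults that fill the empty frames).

3: fault, frames [3]
0: fault, frames [3, 0]
3: hit
6: fault, evict 3, frames [0, 6]
0: hit
6: hit
8: fault, evict 0, frames [6, 8]
6: hit
7: fault, evict 6, frames [8, 7]
6: fault, evict 8, frames [7, 6]
7: hit
6: hit
8: fault, evict 7, frames [6, 8]
7: fault, evict 6, frames [8, 7]
3: fault, evict 8, frames [7, 3]
6: fault, evict 7, frames [3, 6]
Page faults: 10.

10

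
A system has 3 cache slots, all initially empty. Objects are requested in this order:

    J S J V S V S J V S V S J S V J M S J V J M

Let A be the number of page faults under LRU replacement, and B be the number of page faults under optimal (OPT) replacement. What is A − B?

2

Under LRU: F F . F . . . . . . . . . . . . F F . F . F → 7 faults.
Under OPT: F F . F . . . . . . . . . . . . F . . F . . → 5 faults.
A − B = 7 − 5 = 2.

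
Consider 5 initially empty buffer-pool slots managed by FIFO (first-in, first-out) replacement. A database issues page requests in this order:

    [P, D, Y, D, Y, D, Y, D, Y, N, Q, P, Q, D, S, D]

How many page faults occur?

6

P: fault, frames {P}
D: fault, frames {P,D}
Y: fault, frames {P,D,Y}
D: hit
Y: hit
D: hit
Y: hit
D: hit
Y: hit
N: fault, frames {P,D,Y,N}
Q: fault, frames {P,D,Y,N,Q}
P: hit
Q: hit
D: hit
S: fault, evict P, frames {D,Y,N,Q,S}
D: hit
Page faults: 6.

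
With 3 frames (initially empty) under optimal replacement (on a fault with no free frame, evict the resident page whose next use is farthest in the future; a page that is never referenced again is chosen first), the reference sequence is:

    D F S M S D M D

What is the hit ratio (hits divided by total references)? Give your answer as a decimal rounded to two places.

0.50

D → miss, frames [D]
F → miss, frames [D, F]
S → miss, frames [D, F, S]
M → miss, evict F, frames [D, S, M]
S → hit
D → hit
M → hit
D → hit
Hits: 4 of 8 references → 4/8 = 0.5000.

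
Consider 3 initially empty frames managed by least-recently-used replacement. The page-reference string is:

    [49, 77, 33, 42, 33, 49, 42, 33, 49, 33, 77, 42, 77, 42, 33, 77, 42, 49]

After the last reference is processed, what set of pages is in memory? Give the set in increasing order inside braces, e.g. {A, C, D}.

{42, 49, 77}

49: miss, frames {49}
77: miss, frames {49,77}
33: miss, frames {49,77,33}
42: miss, evict 49, frames {77,33,42}
33: hit
49: miss, evict 77, frames {42,33,49}
42: hit
33: hit
49: hit
33: hit
77: miss, evict 42, frames {49,33,77}
42: miss, evict 49, frames {33,77,42}
77: hit
42: hit
33: hit
77: hit
42: hit
49: miss, evict 33, frames {77,42,49}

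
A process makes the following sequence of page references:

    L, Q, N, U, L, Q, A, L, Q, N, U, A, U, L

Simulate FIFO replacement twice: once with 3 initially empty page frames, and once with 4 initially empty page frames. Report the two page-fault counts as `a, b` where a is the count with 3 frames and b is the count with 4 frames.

3 frames: F F F F F F F . . F F . . F → 10 faults.
4 frames: F F F F . . F F F F F F . F → 11 faults.
11 > 10: adding a frame increased faults — Belady's anomaly.

10, 11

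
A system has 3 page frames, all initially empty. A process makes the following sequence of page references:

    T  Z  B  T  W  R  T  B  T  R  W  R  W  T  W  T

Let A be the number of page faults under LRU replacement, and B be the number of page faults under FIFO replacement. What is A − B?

Under LRU: F F F . F F . F . . F . . . . . → 7 faults.
Under FIFO: F F F . F F F F . . F F . F . . → 10 faults.
A − B = 7 − 10 = -3.

-3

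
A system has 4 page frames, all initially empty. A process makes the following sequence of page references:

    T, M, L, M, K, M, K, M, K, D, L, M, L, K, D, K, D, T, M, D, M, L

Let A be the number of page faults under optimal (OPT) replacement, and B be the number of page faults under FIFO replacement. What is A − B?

-2

Under OPT: F F F . F . . . . F . . . . . . . F . . . . → 6 faults.
Under FIFO: F F F . F . . . . F . . . . . . . F F . . F → 8 faults.
A − B = 6 − 8 = -2.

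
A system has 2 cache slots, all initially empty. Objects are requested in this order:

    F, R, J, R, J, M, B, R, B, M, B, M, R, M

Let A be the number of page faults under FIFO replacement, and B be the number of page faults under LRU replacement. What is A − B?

2

Under FIFO: F F F . . F F F . F F . F F → 10 faults.
Under LRU: F F F . . F F F . F . . F . → 8 faults.
A − B = 10 − 8 = 2.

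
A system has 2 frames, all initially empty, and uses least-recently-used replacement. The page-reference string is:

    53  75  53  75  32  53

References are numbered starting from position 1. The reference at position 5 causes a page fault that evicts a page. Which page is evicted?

53

pos 1: 53 → fault, frames (53)
pos 2: 75 → fault, frames (53 75)
pos 3: 53 → hit
pos 4: 75 → hit
pos 5: 32 → fault, evict 53, frames (75 32)
At position 5, page 53 is evicted.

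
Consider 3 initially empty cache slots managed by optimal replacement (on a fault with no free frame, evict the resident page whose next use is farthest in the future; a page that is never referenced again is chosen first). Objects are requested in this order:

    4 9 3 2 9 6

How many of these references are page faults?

4 -> fault, frames (4)
9 -> fault, frames (4 9)
3 -> fault, frames (4 9 3)
2 -> fault, evict 3, frames (4 9 2)
9 -> hit
6 -> fault, evict 2, frames (4 9 6)
Page faults: 5.

5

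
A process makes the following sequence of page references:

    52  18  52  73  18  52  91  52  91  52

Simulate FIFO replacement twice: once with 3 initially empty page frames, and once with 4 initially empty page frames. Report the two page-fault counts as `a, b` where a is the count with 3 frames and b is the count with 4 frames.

5, 4

3 frames: F F . F . . F F . . → 5 faults.
4 frames: F F . F . . F . . . → 4 faults.
4 < 5: adding a frame reduced faults, as is typical.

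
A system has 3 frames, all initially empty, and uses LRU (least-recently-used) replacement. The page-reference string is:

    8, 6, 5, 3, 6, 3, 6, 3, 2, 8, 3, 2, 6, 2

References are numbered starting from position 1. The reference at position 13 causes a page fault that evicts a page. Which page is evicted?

8

pos 1: 8 -> fault, frames (8)
pos 2: 6 -> fault, frames (8 6)
pos 3: 5 -> fault, frames (8 6 5)
pos 4: 3 -> fault, evict 8, frames (6 5 3)
pos 5: 6 -> hit
pos 6: 3 -> hit
pos 7: 6 -> hit
pos 8: 3 -> hit
pos 9: 2 -> fault, evict 5, frames (6 3 2)
pos 10: 8 -> fault, evict 6, frames (3 2 8)
pos 11: 3 -> hit
pos 12: 2 -> hit
pos 13: 6 -> fault, evict 8, frames (3 2 6)
At position 13, page 8 is evicted.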